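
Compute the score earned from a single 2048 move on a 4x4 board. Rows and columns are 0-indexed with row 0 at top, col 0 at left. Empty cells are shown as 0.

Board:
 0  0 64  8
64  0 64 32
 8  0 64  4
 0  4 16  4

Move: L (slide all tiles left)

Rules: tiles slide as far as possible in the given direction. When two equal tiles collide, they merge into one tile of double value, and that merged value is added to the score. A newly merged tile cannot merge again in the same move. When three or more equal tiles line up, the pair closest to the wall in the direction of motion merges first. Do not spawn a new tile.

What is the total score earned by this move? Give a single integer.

Slide left:
row 0: [0, 0, 64, 8] -> [64, 8, 0, 0]  score +0 (running 0)
row 1: [64, 0, 64, 32] -> [128, 32, 0, 0]  score +128 (running 128)
row 2: [8, 0, 64, 4] -> [8, 64, 4, 0]  score +0 (running 128)
row 3: [0, 4, 16, 4] -> [4, 16, 4, 0]  score +0 (running 128)
Board after move:
 64   8   0   0
128  32   0   0
  8  64   4   0
  4  16   4   0

Answer: 128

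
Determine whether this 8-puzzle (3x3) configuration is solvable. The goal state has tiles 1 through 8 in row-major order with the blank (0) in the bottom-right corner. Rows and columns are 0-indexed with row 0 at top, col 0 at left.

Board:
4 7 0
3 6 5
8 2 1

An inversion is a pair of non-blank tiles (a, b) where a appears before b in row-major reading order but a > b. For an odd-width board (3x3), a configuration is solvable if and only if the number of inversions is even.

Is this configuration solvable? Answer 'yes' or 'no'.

Answer: yes

Derivation:
Inversions (pairs i<j in row-major order where tile[i] > tile[j] > 0): 18
18 is even, so the puzzle is solvable.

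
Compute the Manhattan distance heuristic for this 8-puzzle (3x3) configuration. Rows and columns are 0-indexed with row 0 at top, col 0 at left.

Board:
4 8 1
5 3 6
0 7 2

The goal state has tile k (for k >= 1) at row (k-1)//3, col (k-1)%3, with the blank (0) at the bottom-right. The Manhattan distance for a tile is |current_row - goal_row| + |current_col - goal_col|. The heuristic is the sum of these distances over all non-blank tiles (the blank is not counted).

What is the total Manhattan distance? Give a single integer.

Answer: 12

Derivation:
Tile 4: (0,0)->(1,0) = 1
Tile 8: (0,1)->(2,1) = 2
Tile 1: (0,2)->(0,0) = 2
Tile 5: (1,0)->(1,1) = 1
Tile 3: (1,1)->(0,2) = 2
Tile 6: (1,2)->(1,2) = 0
Tile 7: (2,1)->(2,0) = 1
Tile 2: (2,2)->(0,1) = 3
Sum: 1 + 2 + 2 + 1 + 2 + 0 + 1 + 3 = 12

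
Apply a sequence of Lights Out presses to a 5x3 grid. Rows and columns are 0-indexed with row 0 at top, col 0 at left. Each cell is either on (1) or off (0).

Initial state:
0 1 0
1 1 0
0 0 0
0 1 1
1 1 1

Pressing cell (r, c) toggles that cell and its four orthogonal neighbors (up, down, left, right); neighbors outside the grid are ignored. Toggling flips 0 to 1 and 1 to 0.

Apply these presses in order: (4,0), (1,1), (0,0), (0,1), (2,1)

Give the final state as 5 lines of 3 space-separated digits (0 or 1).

Answer: 0 0 1
1 0 1
1 0 1
1 0 1
0 0 1

Derivation:
After press 1 at (4,0):
0 1 0
1 1 0
0 0 0
1 1 1
0 0 1

After press 2 at (1,1):
0 0 0
0 0 1
0 1 0
1 1 1
0 0 1

After press 3 at (0,0):
1 1 0
1 0 1
0 1 0
1 1 1
0 0 1

After press 4 at (0,1):
0 0 1
1 1 1
0 1 0
1 1 1
0 0 1

After press 5 at (2,1):
0 0 1
1 0 1
1 0 1
1 0 1
0 0 1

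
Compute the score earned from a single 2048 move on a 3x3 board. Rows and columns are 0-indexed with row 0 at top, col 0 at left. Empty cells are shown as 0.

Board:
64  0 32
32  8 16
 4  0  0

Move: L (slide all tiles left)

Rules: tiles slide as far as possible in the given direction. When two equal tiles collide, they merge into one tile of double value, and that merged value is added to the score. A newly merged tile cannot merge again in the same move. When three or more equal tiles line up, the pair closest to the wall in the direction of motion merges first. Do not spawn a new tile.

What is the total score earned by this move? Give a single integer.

Answer: 0

Derivation:
Slide left:
row 0: [64, 0, 32] -> [64, 32, 0]  score +0 (running 0)
row 1: [32, 8, 16] -> [32, 8, 16]  score +0 (running 0)
row 2: [4, 0, 0] -> [4, 0, 0]  score +0 (running 0)
Board after move:
64 32  0
32  8 16
 4  0  0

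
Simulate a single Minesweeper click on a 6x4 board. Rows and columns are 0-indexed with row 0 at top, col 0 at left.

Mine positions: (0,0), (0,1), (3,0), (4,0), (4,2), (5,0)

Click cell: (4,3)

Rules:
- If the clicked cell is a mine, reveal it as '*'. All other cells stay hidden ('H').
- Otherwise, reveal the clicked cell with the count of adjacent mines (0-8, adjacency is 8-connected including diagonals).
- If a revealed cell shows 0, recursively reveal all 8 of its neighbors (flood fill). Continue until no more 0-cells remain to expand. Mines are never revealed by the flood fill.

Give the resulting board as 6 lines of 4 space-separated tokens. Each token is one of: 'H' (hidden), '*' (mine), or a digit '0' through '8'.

H H H H
H H H H
H H H H
H H H H
H H H 1
H H H H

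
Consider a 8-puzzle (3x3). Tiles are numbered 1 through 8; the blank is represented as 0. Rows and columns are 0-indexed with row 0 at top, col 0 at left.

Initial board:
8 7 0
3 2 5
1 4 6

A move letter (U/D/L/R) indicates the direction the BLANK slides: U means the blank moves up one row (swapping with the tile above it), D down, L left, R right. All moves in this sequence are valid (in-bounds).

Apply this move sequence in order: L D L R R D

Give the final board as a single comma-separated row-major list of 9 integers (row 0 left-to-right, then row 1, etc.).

Answer: 8, 2, 7, 3, 5, 6, 1, 4, 0

Derivation:
After move 1 (L):
8 0 7
3 2 5
1 4 6

After move 2 (D):
8 2 7
3 0 5
1 4 6

After move 3 (L):
8 2 7
0 3 5
1 4 6

After move 4 (R):
8 2 7
3 0 5
1 4 6

After move 5 (R):
8 2 7
3 5 0
1 4 6

After move 6 (D):
8 2 7
3 5 6
1 4 0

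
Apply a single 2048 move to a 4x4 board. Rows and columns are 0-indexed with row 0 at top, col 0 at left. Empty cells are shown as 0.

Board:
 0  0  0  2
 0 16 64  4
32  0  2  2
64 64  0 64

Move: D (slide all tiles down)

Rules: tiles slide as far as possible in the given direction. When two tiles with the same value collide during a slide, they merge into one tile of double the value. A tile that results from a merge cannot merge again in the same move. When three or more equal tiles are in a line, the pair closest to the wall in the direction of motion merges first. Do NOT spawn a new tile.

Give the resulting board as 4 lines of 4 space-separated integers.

Slide down:
col 0: [0, 0, 32, 64] -> [0, 0, 32, 64]
col 1: [0, 16, 0, 64] -> [0, 0, 16, 64]
col 2: [0, 64, 2, 0] -> [0, 0, 64, 2]
col 3: [2, 4, 2, 64] -> [2, 4, 2, 64]

Answer:  0  0  0  2
 0  0  0  4
32 16 64  2
64 64  2 64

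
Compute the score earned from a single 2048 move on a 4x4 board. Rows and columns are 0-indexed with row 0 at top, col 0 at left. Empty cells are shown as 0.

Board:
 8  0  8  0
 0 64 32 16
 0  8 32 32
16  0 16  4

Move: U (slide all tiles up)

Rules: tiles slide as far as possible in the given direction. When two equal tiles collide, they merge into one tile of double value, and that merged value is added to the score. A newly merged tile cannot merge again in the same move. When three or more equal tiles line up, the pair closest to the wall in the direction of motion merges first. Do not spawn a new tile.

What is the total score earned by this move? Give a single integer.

Slide up:
col 0: [8, 0, 0, 16] -> [8, 16, 0, 0]  score +0 (running 0)
col 1: [0, 64, 8, 0] -> [64, 8, 0, 0]  score +0 (running 0)
col 2: [8, 32, 32, 16] -> [8, 64, 16, 0]  score +64 (running 64)
col 3: [0, 16, 32, 4] -> [16, 32, 4, 0]  score +0 (running 64)
Board after move:
 8 64  8 16
16  8 64 32
 0  0 16  4
 0  0  0  0

Answer: 64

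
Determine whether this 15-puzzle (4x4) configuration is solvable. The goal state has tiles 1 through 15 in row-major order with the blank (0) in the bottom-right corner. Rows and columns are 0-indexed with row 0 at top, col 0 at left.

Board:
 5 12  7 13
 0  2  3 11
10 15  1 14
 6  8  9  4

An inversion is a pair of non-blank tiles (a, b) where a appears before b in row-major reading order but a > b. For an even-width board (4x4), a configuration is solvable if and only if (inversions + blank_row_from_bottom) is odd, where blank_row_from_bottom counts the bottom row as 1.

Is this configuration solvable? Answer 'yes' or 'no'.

Inversions: 54
Blank is in row 1 (0-indexed from top), which is row 3 counting from the bottom (bottom = 1).
54 + 3 = 57, which is odd, so the puzzle is solvable.

Answer: yes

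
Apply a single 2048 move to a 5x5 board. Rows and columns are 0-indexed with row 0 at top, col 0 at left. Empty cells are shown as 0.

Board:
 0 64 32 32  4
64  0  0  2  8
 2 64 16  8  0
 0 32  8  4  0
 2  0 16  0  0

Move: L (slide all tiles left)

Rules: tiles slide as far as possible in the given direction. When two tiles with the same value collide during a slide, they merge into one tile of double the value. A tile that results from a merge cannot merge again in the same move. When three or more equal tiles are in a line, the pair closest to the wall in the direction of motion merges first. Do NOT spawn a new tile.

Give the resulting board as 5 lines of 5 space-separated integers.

Slide left:
row 0: [0, 64, 32, 32, 4] -> [64, 64, 4, 0, 0]
row 1: [64, 0, 0, 2, 8] -> [64, 2, 8, 0, 0]
row 2: [2, 64, 16, 8, 0] -> [2, 64, 16, 8, 0]
row 3: [0, 32, 8, 4, 0] -> [32, 8, 4, 0, 0]
row 4: [2, 0, 16, 0, 0] -> [2, 16, 0, 0, 0]

Answer: 64 64  4  0  0
64  2  8  0  0
 2 64 16  8  0
32  8  4  0  0
 2 16  0  0  0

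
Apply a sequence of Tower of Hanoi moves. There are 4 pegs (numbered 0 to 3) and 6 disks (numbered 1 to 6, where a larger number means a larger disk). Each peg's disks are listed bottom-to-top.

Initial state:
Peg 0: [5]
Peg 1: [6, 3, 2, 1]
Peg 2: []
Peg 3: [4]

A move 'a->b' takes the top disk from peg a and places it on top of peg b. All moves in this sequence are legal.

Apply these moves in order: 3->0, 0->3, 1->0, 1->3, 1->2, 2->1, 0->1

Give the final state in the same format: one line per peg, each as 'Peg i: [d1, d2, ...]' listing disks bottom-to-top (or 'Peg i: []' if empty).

After move 1 (3->0):
Peg 0: [5, 4]
Peg 1: [6, 3, 2, 1]
Peg 2: []
Peg 3: []

After move 2 (0->3):
Peg 0: [5]
Peg 1: [6, 3, 2, 1]
Peg 2: []
Peg 3: [4]

After move 3 (1->0):
Peg 0: [5, 1]
Peg 1: [6, 3, 2]
Peg 2: []
Peg 3: [4]

After move 4 (1->3):
Peg 0: [5, 1]
Peg 1: [6, 3]
Peg 2: []
Peg 3: [4, 2]

After move 5 (1->2):
Peg 0: [5, 1]
Peg 1: [6]
Peg 2: [3]
Peg 3: [4, 2]

After move 6 (2->1):
Peg 0: [5, 1]
Peg 1: [6, 3]
Peg 2: []
Peg 3: [4, 2]

After move 7 (0->1):
Peg 0: [5]
Peg 1: [6, 3, 1]
Peg 2: []
Peg 3: [4, 2]

Answer: Peg 0: [5]
Peg 1: [6, 3, 1]
Peg 2: []
Peg 3: [4, 2]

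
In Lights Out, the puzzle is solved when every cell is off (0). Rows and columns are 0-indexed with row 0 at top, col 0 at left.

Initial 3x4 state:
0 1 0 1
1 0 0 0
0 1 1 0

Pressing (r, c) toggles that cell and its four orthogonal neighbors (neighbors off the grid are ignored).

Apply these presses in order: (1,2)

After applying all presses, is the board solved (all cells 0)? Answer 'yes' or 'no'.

After press 1 at (1,2):
0 1 1 1
1 1 1 1
0 1 0 0

Lights still on: 8

Answer: no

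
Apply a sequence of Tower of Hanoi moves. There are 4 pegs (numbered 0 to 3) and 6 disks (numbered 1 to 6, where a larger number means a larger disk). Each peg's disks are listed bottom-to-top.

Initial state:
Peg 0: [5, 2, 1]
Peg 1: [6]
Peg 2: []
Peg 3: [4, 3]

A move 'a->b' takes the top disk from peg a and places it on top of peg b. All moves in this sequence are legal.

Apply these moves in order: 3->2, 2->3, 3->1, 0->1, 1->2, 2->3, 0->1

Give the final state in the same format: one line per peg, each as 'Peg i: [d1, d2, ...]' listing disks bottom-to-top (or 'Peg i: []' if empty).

Answer: Peg 0: [5]
Peg 1: [6, 3, 2]
Peg 2: []
Peg 3: [4, 1]

Derivation:
After move 1 (3->2):
Peg 0: [5, 2, 1]
Peg 1: [6]
Peg 2: [3]
Peg 3: [4]

After move 2 (2->3):
Peg 0: [5, 2, 1]
Peg 1: [6]
Peg 2: []
Peg 3: [4, 3]

After move 3 (3->1):
Peg 0: [5, 2, 1]
Peg 1: [6, 3]
Peg 2: []
Peg 3: [4]

After move 4 (0->1):
Peg 0: [5, 2]
Peg 1: [6, 3, 1]
Peg 2: []
Peg 3: [4]

After move 5 (1->2):
Peg 0: [5, 2]
Peg 1: [6, 3]
Peg 2: [1]
Peg 3: [4]

After move 6 (2->3):
Peg 0: [5, 2]
Peg 1: [6, 3]
Peg 2: []
Peg 3: [4, 1]

After move 7 (0->1):
Peg 0: [5]
Peg 1: [6, 3, 2]
Peg 2: []
Peg 3: [4, 1]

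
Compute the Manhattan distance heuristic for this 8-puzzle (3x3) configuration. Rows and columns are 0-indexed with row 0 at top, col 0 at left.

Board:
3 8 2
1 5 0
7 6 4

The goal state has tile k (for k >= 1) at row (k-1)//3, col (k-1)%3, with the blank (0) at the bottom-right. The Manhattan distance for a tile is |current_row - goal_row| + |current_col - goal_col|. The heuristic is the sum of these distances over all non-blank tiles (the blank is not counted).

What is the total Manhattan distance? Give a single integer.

Tile 3: at (0,0), goal (0,2), distance |0-0|+|0-2| = 2
Tile 8: at (0,1), goal (2,1), distance |0-2|+|1-1| = 2
Tile 2: at (0,2), goal (0,1), distance |0-0|+|2-1| = 1
Tile 1: at (1,0), goal (0,0), distance |1-0|+|0-0| = 1
Tile 5: at (1,1), goal (1,1), distance |1-1|+|1-1| = 0
Tile 7: at (2,0), goal (2,0), distance |2-2|+|0-0| = 0
Tile 6: at (2,1), goal (1,2), distance |2-1|+|1-2| = 2
Tile 4: at (2,2), goal (1,0), distance |2-1|+|2-0| = 3
Sum: 2 + 2 + 1 + 1 + 0 + 0 + 2 + 3 = 11

Answer: 11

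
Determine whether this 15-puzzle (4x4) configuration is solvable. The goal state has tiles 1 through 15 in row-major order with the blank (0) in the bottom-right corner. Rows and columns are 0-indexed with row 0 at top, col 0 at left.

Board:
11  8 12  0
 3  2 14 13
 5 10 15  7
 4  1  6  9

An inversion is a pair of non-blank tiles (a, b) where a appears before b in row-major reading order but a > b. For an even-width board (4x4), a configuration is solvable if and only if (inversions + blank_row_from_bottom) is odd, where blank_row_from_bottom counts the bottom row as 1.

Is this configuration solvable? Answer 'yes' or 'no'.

Answer: no

Derivation:
Inversions: 60
Blank is in row 0 (0-indexed from top), which is row 4 counting from the bottom (bottom = 1).
60 + 4 = 64, which is even, so the puzzle is not solvable.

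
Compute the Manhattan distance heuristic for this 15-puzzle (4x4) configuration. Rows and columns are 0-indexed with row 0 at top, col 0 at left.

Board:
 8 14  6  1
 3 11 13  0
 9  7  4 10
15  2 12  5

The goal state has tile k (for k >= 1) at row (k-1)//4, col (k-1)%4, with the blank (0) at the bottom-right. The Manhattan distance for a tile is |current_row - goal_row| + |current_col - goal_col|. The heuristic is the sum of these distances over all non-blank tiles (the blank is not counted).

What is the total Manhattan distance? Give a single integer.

Tile 8: (0,0)->(1,3) = 4
Tile 14: (0,1)->(3,1) = 3
Tile 6: (0,2)->(1,1) = 2
Tile 1: (0,3)->(0,0) = 3
Tile 3: (1,0)->(0,2) = 3
Tile 11: (1,1)->(2,2) = 2
Tile 13: (1,2)->(3,0) = 4
Tile 9: (2,0)->(2,0) = 0
Tile 7: (2,1)->(1,2) = 2
Tile 4: (2,2)->(0,3) = 3
Tile 10: (2,3)->(2,1) = 2
Tile 15: (3,0)->(3,2) = 2
Tile 2: (3,1)->(0,1) = 3
Tile 12: (3,2)->(2,3) = 2
Tile 5: (3,3)->(1,0) = 5
Sum: 4 + 3 + 2 + 3 + 3 + 2 + 4 + 0 + 2 + 3 + 2 + 2 + 3 + 2 + 5 = 40

Answer: 40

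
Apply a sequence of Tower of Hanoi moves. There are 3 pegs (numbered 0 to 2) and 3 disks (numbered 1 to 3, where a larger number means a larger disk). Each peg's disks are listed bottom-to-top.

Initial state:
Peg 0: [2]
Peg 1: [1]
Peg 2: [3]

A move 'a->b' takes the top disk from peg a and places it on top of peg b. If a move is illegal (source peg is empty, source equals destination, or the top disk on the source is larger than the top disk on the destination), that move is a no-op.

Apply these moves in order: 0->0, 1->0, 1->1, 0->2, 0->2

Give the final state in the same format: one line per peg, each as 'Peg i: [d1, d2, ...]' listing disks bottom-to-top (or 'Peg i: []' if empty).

Answer: Peg 0: [2]
Peg 1: []
Peg 2: [3, 1]

Derivation:
After move 1 (0->0):
Peg 0: [2]
Peg 1: [1]
Peg 2: [3]

After move 2 (1->0):
Peg 0: [2, 1]
Peg 1: []
Peg 2: [3]

After move 3 (1->1):
Peg 0: [2, 1]
Peg 1: []
Peg 2: [3]

After move 4 (0->2):
Peg 0: [2]
Peg 1: []
Peg 2: [3, 1]

After move 5 (0->2):
Peg 0: [2]
Peg 1: []
Peg 2: [3, 1]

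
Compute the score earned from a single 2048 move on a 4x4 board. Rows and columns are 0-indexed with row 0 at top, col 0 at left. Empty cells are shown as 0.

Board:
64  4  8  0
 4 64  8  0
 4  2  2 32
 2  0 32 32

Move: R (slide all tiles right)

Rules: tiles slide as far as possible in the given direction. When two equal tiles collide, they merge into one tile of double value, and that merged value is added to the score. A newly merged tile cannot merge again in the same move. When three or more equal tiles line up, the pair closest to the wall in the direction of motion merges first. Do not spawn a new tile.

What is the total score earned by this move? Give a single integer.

Slide right:
row 0: [64, 4, 8, 0] -> [0, 64, 4, 8]  score +0 (running 0)
row 1: [4, 64, 8, 0] -> [0, 4, 64, 8]  score +0 (running 0)
row 2: [4, 2, 2, 32] -> [0, 4, 4, 32]  score +4 (running 4)
row 3: [2, 0, 32, 32] -> [0, 0, 2, 64]  score +64 (running 68)
Board after move:
 0 64  4  8
 0  4 64  8
 0  4  4 32
 0  0  2 64

Answer: 68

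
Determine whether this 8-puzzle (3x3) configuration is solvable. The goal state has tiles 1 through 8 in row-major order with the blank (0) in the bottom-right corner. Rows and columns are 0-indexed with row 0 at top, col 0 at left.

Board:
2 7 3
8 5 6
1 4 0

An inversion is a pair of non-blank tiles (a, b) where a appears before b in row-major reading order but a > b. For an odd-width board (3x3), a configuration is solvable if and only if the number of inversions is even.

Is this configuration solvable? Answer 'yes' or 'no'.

Inversions (pairs i<j in row-major order where tile[i] > tile[j] > 0): 15
15 is odd, so the puzzle is not solvable.

Answer: no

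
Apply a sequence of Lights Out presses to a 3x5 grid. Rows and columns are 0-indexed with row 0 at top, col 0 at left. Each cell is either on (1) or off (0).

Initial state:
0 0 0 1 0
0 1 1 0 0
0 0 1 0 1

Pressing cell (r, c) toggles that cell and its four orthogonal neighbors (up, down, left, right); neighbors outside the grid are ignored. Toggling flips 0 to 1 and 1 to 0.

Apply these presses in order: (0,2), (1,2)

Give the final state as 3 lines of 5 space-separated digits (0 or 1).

After press 1 at (0,2):
0 1 1 0 0
0 1 0 0 0
0 0 1 0 1

After press 2 at (1,2):
0 1 0 0 0
0 0 1 1 0
0 0 0 0 1

Answer: 0 1 0 0 0
0 0 1 1 0
0 0 0 0 1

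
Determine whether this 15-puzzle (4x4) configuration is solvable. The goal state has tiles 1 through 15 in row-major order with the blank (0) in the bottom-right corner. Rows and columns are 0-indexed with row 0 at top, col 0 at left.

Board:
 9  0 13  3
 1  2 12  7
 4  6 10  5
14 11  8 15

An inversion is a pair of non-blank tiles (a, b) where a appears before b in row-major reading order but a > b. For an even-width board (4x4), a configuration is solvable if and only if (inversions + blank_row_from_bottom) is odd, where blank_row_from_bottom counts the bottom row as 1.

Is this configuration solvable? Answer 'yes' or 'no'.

Inversions: 37
Blank is in row 0 (0-indexed from top), which is row 4 counting from the bottom (bottom = 1).
37 + 4 = 41, which is odd, so the puzzle is solvable.

Answer: yes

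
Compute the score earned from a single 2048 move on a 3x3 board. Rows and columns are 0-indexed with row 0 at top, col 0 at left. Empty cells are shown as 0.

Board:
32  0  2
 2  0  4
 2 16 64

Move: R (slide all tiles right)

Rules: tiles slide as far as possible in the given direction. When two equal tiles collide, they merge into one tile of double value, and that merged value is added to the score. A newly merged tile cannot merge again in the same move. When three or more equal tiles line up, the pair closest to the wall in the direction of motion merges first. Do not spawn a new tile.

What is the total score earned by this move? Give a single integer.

Slide right:
row 0: [32, 0, 2] -> [0, 32, 2]  score +0 (running 0)
row 1: [2, 0, 4] -> [0, 2, 4]  score +0 (running 0)
row 2: [2, 16, 64] -> [2, 16, 64]  score +0 (running 0)
Board after move:
 0 32  2
 0  2  4
 2 16 64

Answer: 0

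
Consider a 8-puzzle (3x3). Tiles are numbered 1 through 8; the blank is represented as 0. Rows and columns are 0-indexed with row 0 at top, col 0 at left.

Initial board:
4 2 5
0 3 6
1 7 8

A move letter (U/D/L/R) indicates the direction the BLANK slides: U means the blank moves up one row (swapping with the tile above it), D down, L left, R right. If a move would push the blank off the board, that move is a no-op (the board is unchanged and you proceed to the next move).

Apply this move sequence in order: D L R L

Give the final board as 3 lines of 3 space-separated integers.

Answer: 4 2 5
1 3 6
0 7 8

Derivation:
After move 1 (D):
4 2 5
1 3 6
0 7 8

After move 2 (L):
4 2 5
1 3 6
0 7 8

After move 3 (R):
4 2 5
1 3 6
7 0 8

After move 4 (L):
4 2 5
1 3 6
0 7 8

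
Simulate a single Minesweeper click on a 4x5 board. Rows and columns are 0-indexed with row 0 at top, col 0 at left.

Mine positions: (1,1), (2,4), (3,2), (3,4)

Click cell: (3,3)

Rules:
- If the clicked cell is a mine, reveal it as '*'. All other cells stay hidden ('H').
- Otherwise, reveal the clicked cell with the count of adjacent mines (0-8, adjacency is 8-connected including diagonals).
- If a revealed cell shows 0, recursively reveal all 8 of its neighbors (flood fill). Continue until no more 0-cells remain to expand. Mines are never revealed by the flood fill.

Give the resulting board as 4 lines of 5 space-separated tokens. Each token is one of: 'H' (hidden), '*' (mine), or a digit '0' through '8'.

H H H H H
H H H H H
H H H H H
H H H 3 H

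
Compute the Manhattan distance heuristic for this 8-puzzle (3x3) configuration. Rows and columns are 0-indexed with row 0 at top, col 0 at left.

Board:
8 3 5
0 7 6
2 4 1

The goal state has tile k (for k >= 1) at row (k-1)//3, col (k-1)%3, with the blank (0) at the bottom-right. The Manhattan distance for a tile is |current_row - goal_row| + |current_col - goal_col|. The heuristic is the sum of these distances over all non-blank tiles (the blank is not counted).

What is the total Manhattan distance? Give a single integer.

Tile 8: (0,0)->(2,1) = 3
Tile 3: (0,1)->(0,2) = 1
Tile 5: (0,2)->(1,1) = 2
Tile 7: (1,1)->(2,0) = 2
Tile 6: (1,2)->(1,2) = 0
Tile 2: (2,0)->(0,1) = 3
Tile 4: (2,1)->(1,0) = 2
Tile 1: (2,2)->(0,0) = 4
Sum: 3 + 1 + 2 + 2 + 0 + 3 + 2 + 4 = 17

Answer: 17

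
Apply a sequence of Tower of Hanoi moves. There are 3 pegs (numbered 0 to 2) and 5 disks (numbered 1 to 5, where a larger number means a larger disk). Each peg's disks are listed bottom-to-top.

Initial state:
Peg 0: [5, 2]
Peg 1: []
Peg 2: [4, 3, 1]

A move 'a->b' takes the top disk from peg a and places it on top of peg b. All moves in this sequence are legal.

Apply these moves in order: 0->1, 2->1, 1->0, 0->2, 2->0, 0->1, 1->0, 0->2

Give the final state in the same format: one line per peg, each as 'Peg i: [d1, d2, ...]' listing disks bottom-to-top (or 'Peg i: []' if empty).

Answer: Peg 0: [5]
Peg 1: [2]
Peg 2: [4, 3, 1]

Derivation:
After move 1 (0->1):
Peg 0: [5]
Peg 1: [2]
Peg 2: [4, 3, 1]

After move 2 (2->1):
Peg 0: [5]
Peg 1: [2, 1]
Peg 2: [4, 3]

After move 3 (1->0):
Peg 0: [5, 1]
Peg 1: [2]
Peg 2: [4, 3]

After move 4 (0->2):
Peg 0: [5]
Peg 1: [2]
Peg 2: [4, 3, 1]

After move 5 (2->0):
Peg 0: [5, 1]
Peg 1: [2]
Peg 2: [4, 3]

After move 6 (0->1):
Peg 0: [5]
Peg 1: [2, 1]
Peg 2: [4, 3]

After move 7 (1->0):
Peg 0: [5, 1]
Peg 1: [2]
Peg 2: [4, 3]

After move 8 (0->2):
Peg 0: [5]
Peg 1: [2]
Peg 2: [4, 3, 1]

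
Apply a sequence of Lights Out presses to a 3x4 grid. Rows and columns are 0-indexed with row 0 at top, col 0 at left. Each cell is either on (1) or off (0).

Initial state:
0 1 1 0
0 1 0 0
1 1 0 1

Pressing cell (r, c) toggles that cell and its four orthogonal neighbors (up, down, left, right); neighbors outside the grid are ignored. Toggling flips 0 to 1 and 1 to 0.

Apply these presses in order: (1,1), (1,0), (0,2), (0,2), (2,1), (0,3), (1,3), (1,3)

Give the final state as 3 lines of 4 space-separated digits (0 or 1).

Answer: 1 0 0 1
0 0 1 1
1 1 1 1

Derivation:
After press 1 at (1,1):
0 0 1 0
1 0 1 0
1 0 0 1

After press 2 at (1,0):
1 0 1 0
0 1 1 0
0 0 0 1

After press 3 at (0,2):
1 1 0 1
0 1 0 0
0 0 0 1

After press 4 at (0,2):
1 0 1 0
0 1 1 0
0 0 0 1

After press 5 at (2,1):
1 0 1 0
0 0 1 0
1 1 1 1

After press 6 at (0,3):
1 0 0 1
0 0 1 1
1 1 1 1

After press 7 at (1,3):
1 0 0 0
0 0 0 0
1 1 1 0

After press 8 at (1,3):
1 0 0 1
0 0 1 1
1 1 1 1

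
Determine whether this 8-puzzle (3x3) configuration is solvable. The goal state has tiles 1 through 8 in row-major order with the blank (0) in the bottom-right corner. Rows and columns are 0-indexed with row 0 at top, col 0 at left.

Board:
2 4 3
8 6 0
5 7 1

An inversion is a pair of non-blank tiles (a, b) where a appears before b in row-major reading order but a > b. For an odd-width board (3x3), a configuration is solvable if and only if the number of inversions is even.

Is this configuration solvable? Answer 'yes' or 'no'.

Inversions (pairs i<j in row-major order where tile[i] > tile[j] > 0): 12
12 is even, so the puzzle is solvable.

Answer: yes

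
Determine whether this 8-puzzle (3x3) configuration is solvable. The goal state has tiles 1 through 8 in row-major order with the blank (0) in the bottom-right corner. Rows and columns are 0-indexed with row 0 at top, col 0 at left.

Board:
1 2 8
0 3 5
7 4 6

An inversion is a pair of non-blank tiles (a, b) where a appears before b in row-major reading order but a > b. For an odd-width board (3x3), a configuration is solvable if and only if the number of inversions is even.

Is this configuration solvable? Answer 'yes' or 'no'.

Answer: yes

Derivation:
Inversions (pairs i<j in row-major order where tile[i] > tile[j] > 0): 8
8 is even, so the puzzle is solvable.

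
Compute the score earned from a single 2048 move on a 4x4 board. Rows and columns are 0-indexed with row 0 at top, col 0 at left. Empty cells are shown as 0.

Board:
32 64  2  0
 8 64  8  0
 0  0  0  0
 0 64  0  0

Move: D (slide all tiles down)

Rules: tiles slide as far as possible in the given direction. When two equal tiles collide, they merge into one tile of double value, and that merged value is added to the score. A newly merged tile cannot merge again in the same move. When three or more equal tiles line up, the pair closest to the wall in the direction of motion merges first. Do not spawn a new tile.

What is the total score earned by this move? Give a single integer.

Slide down:
col 0: [32, 8, 0, 0] -> [0, 0, 32, 8]  score +0 (running 0)
col 1: [64, 64, 0, 64] -> [0, 0, 64, 128]  score +128 (running 128)
col 2: [2, 8, 0, 0] -> [0, 0, 2, 8]  score +0 (running 128)
col 3: [0, 0, 0, 0] -> [0, 0, 0, 0]  score +0 (running 128)
Board after move:
  0   0   0   0
  0   0   0   0
 32  64   2   0
  8 128   8   0

Answer: 128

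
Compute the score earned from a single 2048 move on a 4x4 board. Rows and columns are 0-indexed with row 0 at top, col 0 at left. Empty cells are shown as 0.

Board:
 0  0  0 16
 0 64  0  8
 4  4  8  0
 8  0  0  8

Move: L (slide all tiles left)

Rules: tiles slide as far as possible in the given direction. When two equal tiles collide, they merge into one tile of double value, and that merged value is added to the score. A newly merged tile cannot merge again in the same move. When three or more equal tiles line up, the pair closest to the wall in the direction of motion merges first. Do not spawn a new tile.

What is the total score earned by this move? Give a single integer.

Answer: 24

Derivation:
Slide left:
row 0: [0, 0, 0, 16] -> [16, 0, 0, 0]  score +0 (running 0)
row 1: [0, 64, 0, 8] -> [64, 8, 0, 0]  score +0 (running 0)
row 2: [4, 4, 8, 0] -> [8, 8, 0, 0]  score +8 (running 8)
row 3: [8, 0, 0, 8] -> [16, 0, 0, 0]  score +16 (running 24)
Board after move:
16  0  0  0
64  8  0  0
 8  8  0  0
16  0  0  0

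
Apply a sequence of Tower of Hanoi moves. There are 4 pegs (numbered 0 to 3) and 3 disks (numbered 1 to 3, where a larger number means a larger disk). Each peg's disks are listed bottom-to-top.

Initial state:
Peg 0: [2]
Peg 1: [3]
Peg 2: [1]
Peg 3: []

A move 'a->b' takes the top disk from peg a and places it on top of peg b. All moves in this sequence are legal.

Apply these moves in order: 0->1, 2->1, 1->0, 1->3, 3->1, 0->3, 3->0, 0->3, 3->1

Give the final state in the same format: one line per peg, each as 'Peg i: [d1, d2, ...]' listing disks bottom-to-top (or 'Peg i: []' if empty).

Answer: Peg 0: []
Peg 1: [3, 2, 1]
Peg 2: []
Peg 3: []

Derivation:
After move 1 (0->1):
Peg 0: []
Peg 1: [3, 2]
Peg 2: [1]
Peg 3: []

After move 2 (2->1):
Peg 0: []
Peg 1: [3, 2, 1]
Peg 2: []
Peg 3: []

After move 3 (1->0):
Peg 0: [1]
Peg 1: [3, 2]
Peg 2: []
Peg 3: []

After move 4 (1->3):
Peg 0: [1]
Peg 1: [3]
Peg 2: []
Peg 3: [2]

After move 5 (3->1):
Peg 0: [1]
Peg 1: [3, 2]
Peg 2: []
Peg 3: []

After move 6 (0->3):
Peg 0: []
Peg 1: [3, 2]
Peg 2: []
Peg 3: [1]

After move 7 (3->0):
Peg 0: [1]
Peg 1: [3, 2]
Peg 2: []
Peg 3: []

After move 8 (0->3):
Peg 0: []
Peg 1: [3, 2]
Peg 2: []
Peg 3: [1]

After move 9 (3->1):
Peg 0: []
Peg 1: [3, 2, 1]
Peg 2: []
Peg 3: []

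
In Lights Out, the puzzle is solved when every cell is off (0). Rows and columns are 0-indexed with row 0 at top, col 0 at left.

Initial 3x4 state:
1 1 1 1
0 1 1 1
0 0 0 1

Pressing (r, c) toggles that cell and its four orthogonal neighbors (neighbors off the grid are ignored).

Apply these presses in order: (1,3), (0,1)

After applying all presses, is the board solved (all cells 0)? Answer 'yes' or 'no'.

After press 1 at (1,3):
1 1 1 0
0 1 0 0
0 0 0 0

After press 2 at (0,1):
0 0 0 0
0 0 0 0
0 0 0 0

Lights still on: 0

Answer: yes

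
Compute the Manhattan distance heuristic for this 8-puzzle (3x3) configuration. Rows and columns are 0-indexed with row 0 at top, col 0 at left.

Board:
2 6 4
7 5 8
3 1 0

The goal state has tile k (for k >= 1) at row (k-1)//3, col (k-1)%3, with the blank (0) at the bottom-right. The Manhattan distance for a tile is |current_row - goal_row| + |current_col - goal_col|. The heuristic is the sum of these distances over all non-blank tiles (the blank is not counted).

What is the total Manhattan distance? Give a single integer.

Tile 2: (0,0)->(0,1) = 1
Tile 6: (0,1)->(1,2) = 2
Tile 4: (0,2)->(1,0) = 3
Tile 7: (1,0)->(2,0) = 1
Tile 5: (1,1)->(1,1) = 0
Tile 8: (1,2)->(2,1) = 2
Tile 3: (2,0)->(0,2) = 4
Tile 1: (2,1)->(0,0) = 3
Sum: 1 + 2 + 3 + 1 + 0 + 2 + 4 + 3 = 16

Answer: 16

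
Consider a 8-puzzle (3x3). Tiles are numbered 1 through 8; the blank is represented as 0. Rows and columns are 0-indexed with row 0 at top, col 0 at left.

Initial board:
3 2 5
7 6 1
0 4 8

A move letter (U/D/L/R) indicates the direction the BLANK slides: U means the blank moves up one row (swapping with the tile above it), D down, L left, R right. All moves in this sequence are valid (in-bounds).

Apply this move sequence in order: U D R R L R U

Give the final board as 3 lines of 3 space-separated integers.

Answer: 3 2 5
7 6 0
4 8 1

Derivation:
After move 1 (U):
3 2 5
0 6 1
7 4 8

After move 2 (D):
3 2 5
7 6 1
0 4 8

After move 3 (R):
3 2 5
7 6 1
4 0 8

After move 4 (R):
3 2 5
7 6 1
4 8 0

After move 5 (L):
3 2 5
7 6 1
4 0 8

After move 6 (R):
3 2 5
7 6 1
4 8 0

After move 7 (U):
3 2 5
7 6 0
4 8 1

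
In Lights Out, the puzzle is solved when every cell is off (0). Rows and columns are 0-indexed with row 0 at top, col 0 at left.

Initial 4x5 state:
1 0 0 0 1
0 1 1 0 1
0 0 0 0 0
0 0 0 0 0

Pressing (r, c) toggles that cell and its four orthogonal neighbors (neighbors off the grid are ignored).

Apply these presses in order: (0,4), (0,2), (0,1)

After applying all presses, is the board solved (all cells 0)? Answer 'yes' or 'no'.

After press 1 at (0,4):
1 0 0 1 0
0 1 1 0 0
0 0 0 0 0
0 0 0 0 0

After press 2 at (0,2):
1 1 1 0 0
0 1 0 0 0
0 0 0 0 0
0 0 0 0 0

After press 3 at (0,1):
0 0 0 0 0
0 0 0 0 0
0 0 0 0 0
0 0 0 0 0

Lights still on: 0

Answer: yes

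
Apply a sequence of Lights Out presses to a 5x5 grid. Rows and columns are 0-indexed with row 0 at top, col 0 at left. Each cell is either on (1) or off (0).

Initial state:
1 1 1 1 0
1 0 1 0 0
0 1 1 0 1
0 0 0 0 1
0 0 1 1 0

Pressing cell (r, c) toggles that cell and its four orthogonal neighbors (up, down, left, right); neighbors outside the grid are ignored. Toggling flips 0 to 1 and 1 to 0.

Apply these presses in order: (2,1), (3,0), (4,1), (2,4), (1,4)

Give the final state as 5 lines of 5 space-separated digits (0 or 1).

Answer: 1 1 1 1 1
1 1 1 1 0
0 0 0 1 1
1 1 0 0 0
0 1 0 1 0

Derivation:
After press 1 at (2,1):
1 1 1 1 0
1 1 1 0 0
1 0 0 0 1
0 1 0 0 1
0 0 1 1 0

After press 2 at (3,0):
1 1 1 1 0
1 1 1 0 0
0 0 0 0 1
1 0 0 0 1
1 0 1 1 0

After press 3 at (4,1):
1 1 1 1 0
1 1 1 0 0
0 0 0 0 1
1 1 0 0 1
0 1 0 1 0

After press 4 at (2,4):
1 1 1 1 0
1 1 1 0 1
0 0 0 1 0
1 1 0 0 0
0 1 0 1 0

After press 5 at (1,4):
1 1 1 1 1
1 1 1 1 0
0 0 0 1 1
1 1 0 0 0
0 1 0 1 0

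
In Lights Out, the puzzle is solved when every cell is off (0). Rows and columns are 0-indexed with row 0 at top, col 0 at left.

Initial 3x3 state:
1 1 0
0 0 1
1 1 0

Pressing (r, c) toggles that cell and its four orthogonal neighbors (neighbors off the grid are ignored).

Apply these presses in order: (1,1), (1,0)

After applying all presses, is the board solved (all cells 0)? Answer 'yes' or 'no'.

Answer: yes

Derivation:
After press 1 at (1,1):
1 0 0
1 1 0
1 0 0

After press 2 at (1,0):
0 0 0
0 0 0
0 0 0

Lights still on: 0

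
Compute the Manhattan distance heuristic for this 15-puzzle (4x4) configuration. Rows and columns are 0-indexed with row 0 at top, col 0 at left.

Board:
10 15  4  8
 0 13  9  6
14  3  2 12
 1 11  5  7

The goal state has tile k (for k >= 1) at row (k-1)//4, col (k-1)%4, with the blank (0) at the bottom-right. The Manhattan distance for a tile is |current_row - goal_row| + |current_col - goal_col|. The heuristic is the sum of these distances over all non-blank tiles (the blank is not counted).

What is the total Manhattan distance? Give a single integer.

Tile 10: at (0,0), goal (2,1), distance |0-2|+|0-1| = 3
Tile 15: at (0,1), goal (3,2), distance |0-3|+|1-2| = 4
Tile 4: at (0,2), goal (0,3), distance |0-0|+|2-3| = 1
Tile 8: at (0,3), goal (1,3), distance |0-1|+|3-3| = 1
Tile 13: at (1,1), goal (3,0), distance |1-3|+|1-0| = 3
Tile 9: at (1,2), goal (2,0), distance |1-2|+|2-0| = 3
Tile 6: at (1,3), goal (1,1), distance |1-1|+|3-1| = 2
Tile 14: at (2,0), goal (3,1), distance |2-3|+|0-1| = 2
Tile 3: at (2,1), goal (0,2), distance |2-0|+|1-2| = 3
Tile 2: at (2,2), goal (0,1), distance |2-0|+|2-1| = 3
Tile 12: at (2,3), goal (2,3), distance |2-2|+|3-3| = 0
Tile 1: at (3,0), goal (0,0), distance |3-0|+|0-0| = 3
Tile 11: at (3,1), goal (2,2), distance |3-2|+|1-2| = 2
Tile 5: at (3,2), goal (1,0), distance |3-1|+|2-0| = 4
Tile 7: at (3,3), goal (1,2), distance |3-1|+|3-2| = 3
Sum: 3 + 4 + 1 + 1 + 3 + 3 + 2 + 2 + 3 + 3 + 0 + 3 + 2 + 4 + 3 = 37

Answer: 37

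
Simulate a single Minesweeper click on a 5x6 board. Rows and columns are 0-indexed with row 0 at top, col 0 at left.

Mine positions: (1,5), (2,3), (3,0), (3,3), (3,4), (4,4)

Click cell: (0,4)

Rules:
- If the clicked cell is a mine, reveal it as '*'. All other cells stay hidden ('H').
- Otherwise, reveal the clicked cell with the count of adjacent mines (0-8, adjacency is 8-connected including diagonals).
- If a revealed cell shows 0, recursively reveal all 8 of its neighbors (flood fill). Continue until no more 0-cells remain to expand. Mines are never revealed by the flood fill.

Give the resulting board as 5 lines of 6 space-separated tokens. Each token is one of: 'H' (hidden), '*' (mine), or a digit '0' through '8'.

H H H H 1 H
H H H H H H
H H H H H H
H H H H H H
H H H H H H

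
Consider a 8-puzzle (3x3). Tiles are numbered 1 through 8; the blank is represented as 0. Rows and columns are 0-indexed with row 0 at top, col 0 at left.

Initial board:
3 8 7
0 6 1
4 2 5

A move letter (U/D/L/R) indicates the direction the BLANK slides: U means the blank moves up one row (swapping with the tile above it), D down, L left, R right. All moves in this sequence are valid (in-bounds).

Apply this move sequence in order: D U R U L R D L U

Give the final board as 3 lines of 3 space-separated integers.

After move 1 (D):
3 8 7
4 6 1
0 2 5

After move 2 (U):
3 8 7
0 6 1
4 2 5

After move 3 (R):
3 8 7
6 0 1
4 2 5

After move 4 (U):
3 0 7
6 8 1
4 2 5

After move 5 (L):
0 3 7
6 8 1
4 2 5

After move 6 (R):
3 0 7
6 8 1
4 2 5

After move 7 (D):
3 8 7
6 0 1
4 2 5

After move 8 (L):
3 8 7
0 6 1
4 2 5

After move 9 (U):
0 8 7
3 6 1
4 2 5

Answer: 0 8 7
3 6 1
4 2 5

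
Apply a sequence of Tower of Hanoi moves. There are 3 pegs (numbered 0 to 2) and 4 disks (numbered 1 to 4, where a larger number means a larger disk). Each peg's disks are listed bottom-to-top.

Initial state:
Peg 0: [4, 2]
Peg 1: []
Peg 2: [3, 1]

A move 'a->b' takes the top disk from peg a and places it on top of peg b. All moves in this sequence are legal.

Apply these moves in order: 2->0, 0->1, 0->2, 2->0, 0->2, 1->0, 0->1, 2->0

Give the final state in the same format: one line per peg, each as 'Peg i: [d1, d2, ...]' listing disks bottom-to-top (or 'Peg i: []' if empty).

Answer: Peg 0: [4, 2]
Peg 1: [1]
Peg 2: [3]

Derivation:
After move 1 (2->0):
Peg 0: [4, 2, 1]
Peg 1: []
Peg 2: [3]

After move 2 (0->1):
Peg 0: [4, 2]
Peg 1: [1]
Peg 2: [3]

After move 3 (0->2):
Peg 0: [4]
Peg 1: [1]
Peg 2: [3, 2]

After move 4 (2->0):
Peg 0: [4, 2]
Peg 1: [1]
Peg 2: [3]

After move 5 (0->2):
Peg 0: [4]
Peg 1: [1]
Peg 2: [3, 2]

After move 6 (1->0):
Peg 0: [4, 1]
Peg 1: []
Peg 2: [3, 2]

After move 7 (0->1):
Peg 0: [4]
Peg 1: [1]
Peg 2: [3, 2]

After move 8 (2->0):
Peg 0: [4, 2]
Peg 1: [1]
Peg 2: [3]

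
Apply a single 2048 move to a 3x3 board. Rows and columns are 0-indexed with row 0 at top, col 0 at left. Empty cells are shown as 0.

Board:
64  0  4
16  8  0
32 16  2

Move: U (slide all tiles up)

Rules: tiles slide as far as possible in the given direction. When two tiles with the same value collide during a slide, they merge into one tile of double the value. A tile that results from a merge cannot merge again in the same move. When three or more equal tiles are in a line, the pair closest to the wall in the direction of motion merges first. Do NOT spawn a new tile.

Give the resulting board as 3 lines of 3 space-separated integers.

Answer: 64  8  4
16 16  2
32  0  0

Derivation:
Slide up:
col 0: [64, 16, 32] -> [64, 16, 32]
col 1: [0, 8, 16] -> [8, 16, 0]
col 2: [4, 0, 2] -> [4, 2, 0]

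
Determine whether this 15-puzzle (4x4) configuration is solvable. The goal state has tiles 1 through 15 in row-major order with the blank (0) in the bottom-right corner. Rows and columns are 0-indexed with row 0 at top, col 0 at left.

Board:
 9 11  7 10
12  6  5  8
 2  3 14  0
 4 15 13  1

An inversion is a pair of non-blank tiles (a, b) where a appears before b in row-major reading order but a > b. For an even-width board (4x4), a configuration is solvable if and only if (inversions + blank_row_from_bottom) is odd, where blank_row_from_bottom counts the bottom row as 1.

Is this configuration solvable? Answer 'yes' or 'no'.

Answer: yes

Derivation:
Inversions: 59
Blank is in row 2 (0-indexed from top), which is row 2 counting from the bottom (bottom = 1).
59 + 2 = 61, which is odd, so the puzzle is solvable.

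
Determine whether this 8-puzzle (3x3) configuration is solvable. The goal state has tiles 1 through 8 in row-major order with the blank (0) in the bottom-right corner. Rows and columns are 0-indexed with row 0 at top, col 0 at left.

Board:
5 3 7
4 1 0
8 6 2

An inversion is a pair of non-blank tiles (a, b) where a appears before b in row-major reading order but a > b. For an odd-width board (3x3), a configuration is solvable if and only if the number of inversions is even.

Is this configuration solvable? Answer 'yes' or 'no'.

Answer: no

Derivation:
Inversions (pairs i<j in row-major order where tile[i] > tile[j] > 0): 15
15 is odd, so the puzzle is not solvable.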